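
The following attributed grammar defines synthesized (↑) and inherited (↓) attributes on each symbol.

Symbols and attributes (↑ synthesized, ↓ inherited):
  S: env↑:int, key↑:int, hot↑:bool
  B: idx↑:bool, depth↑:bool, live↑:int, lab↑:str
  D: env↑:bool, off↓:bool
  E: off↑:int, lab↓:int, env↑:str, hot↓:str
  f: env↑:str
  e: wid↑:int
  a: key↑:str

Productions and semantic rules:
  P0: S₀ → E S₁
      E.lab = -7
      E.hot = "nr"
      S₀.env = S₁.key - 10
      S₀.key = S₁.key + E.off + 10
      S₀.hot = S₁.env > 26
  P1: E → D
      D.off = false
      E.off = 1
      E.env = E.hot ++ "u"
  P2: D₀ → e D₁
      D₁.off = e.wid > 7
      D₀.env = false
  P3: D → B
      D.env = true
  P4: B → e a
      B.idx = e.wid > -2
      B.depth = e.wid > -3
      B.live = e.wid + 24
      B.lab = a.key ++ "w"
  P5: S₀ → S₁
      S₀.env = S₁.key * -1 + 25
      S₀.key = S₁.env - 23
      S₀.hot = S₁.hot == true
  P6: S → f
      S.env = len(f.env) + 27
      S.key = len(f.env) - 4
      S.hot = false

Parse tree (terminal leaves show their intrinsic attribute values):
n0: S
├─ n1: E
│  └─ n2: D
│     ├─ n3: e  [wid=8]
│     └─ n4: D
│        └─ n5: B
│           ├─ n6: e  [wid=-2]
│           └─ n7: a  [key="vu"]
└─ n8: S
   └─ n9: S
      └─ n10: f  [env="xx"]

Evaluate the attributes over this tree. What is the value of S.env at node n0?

-4

1. n1.lab = -7  [-7]
2. n1.hot = "nr"  ["nr"]
3. n2.off = false  [false]
4. n3.wid = 8  [terminal]
5. n4.off = true  [e.wid > 7]
6. n6.wid = -2  [terminal]
7. n7.key = "vu"  [terminal]
8. n5.idx = false  [e.wid > -2]
9. n5.depth = true  [e.wid > -3]
10. n5.live = 22  [e.wid + 24]
11. n5.lab = "vuw"  [a.key ++ "w"]
12. n4.env = true  [true]
13. n2.env = false  [false]
14. n1.off = 1  [1]
15. n1.env = "nru"  [E.hot ++ "u"]
16. n10.env = "xx"  [terminal]
17. n9.env = 29  [len(f.env) + 27]
18. n9.key = -2  [len(f.env) - 4]
19. n9.hot = false  [false]
20. n8.env = 27  [S₁.key * -1 + 25]
21. n8.key = 6  [S₁.env - 23]
22. n8.hot = false  [S₁.hot == true]
23. n0.env = -4  [S₁.key - 10]
24. n0.key = 17  [S₁.key + E.off + 10]
25. n0.hot = true  [S₁.env > 26]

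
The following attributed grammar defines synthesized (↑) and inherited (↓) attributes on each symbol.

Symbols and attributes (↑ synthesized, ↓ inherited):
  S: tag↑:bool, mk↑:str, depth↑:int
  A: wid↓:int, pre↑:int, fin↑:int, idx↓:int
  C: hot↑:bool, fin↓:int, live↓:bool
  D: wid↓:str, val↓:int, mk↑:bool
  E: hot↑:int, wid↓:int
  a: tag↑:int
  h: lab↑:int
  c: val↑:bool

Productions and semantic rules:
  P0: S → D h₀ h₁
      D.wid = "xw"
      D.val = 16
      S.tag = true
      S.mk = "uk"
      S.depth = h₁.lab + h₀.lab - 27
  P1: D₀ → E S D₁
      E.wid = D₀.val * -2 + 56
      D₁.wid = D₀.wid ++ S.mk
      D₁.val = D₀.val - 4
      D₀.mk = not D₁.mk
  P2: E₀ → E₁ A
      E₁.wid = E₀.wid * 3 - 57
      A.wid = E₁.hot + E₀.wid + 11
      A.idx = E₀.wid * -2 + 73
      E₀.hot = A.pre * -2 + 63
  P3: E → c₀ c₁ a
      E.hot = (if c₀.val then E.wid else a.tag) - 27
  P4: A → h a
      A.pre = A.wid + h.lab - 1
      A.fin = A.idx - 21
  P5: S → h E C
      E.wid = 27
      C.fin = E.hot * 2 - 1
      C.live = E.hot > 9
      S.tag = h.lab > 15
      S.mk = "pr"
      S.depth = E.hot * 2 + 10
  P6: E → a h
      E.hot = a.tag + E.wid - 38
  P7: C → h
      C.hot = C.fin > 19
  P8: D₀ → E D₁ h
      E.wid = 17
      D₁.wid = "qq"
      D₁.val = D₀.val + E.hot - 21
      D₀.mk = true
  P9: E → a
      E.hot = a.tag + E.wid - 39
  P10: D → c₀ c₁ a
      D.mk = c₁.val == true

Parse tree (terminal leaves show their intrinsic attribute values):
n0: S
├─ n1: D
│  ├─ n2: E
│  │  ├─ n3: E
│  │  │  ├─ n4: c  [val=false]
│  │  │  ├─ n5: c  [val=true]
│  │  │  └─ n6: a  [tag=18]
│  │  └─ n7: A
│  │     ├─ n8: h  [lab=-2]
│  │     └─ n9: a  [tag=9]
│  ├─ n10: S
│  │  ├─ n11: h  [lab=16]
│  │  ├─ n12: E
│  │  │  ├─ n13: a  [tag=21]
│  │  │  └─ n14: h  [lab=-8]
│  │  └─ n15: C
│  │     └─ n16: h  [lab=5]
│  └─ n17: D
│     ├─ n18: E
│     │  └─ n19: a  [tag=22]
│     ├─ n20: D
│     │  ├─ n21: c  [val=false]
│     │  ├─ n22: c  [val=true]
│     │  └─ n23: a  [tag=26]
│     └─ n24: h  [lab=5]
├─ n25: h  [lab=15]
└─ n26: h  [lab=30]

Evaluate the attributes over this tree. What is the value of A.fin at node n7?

1. n1.wid = "xw"  ["xw"]
2. n1.val = 16  [16]
3. n2.wid = 24  [D₀.val * -2 + 56]
4. n3.wid = 15  [E₀.wid * 3 - 57]
5. n4.val = false  [terminal]
6. n5.val = true  [terminal]
7. n6.tag = 18  [terminal]
8. n3.hot = -9  [(if c₀.val then E.wid else a.tag) - 27]
9. n7.wid = 26  [E₁.hot + E₀.wid + 11]
10. n7.idx = 25  [E₀.wid * -2 + 73]
11. n8.lab = -2  [terminal]
12. n9.tag = 9  [terminal]
13. n7.pre = 23  [A.wid + h.lab - 1]
14. n7.fin = 4  [A.idx - 21]
15. n2.hot = 17  [A.pre * -2 + 63]
16. n11.lab = 16  [terminal]
17. n12.wid = 27  [27]
18. n13.tag = 21  [terminal]
19. n14.lab = -8  [terminal]
20. n12.hot = 10  [a.tag + E.wid - 38]
21. n15.fin = 19  [E.hot * 2 - 1]
22. n15.live = true  [E.hot > 9]
23. n16.lab = 5  [terminal]
24. n15.hot = false  [C.fin > 19]
25. n10.tag = true  [h.lab > 15]
26. n10.mk = "pr"  ["pr"]
27. n10.depth = 30  [E.hot * 2 + 10]
28. n17.wid = "xwpr"  [D₀.wid ++ S.mk]
29. n17.val = 12  [D₀.val - 4]
30. n18.wid = 17  [17]
31. n19.tag = 22  [terminal]
32. n18.hot = 0  [a.tag + E.wid - 39]
33. n20.wid = "qq"  ["qq"]
34. n20.val = -9  [D₀.val + E.hot - 21]
35. n21.val = false  [terminal]
36. n22.val = true  [terminal]
37. n23.tag = 26  [terminal]
38. n20.mk = true  [c₁.val == true]
39. n24.lab = 5  [terminal]
40. n17.mk = true  [true]
41. n1.mk = false  [not D₁.mk]
42. n25.lab = 15  [terminal]
43. n26.lab = 30  [terminal]
44. n0.tag = true  [true]
45. n0.mk = "uk"  ["uk"]
46. n0.depth = 18  [h₁.lab + h₀.lab - 27]

4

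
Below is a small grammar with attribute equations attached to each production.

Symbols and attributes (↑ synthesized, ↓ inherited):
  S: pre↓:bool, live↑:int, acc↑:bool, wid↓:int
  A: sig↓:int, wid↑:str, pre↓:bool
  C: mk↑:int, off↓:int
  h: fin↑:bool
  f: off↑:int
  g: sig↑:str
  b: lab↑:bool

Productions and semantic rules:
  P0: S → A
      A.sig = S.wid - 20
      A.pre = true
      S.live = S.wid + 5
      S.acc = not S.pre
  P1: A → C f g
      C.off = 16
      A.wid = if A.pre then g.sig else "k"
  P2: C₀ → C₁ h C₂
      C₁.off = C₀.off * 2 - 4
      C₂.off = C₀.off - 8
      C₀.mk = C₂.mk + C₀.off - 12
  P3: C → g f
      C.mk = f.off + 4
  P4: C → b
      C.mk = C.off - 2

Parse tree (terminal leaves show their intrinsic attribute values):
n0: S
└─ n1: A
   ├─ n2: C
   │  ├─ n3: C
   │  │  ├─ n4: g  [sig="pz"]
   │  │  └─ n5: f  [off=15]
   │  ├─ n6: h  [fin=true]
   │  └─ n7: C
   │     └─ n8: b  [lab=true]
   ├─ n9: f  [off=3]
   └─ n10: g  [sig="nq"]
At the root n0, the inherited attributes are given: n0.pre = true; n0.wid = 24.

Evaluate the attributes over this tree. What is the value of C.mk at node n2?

10

1. n0.pre = true  [given at root]
2. n0.wid = 24  [given at root]
3. n1.sig = 4  [S.wid - 20]
4. n1.pre = true  [true]
5. n2.off = 16  [16]
6. n3.off = 28  [C₀.off * 2 - 4]
7. n4.sig = "pz"  [terminal]
8. n5.off = 15  [terminal]
9. n3.mk = 19  [f.off + 4]
10. n6.fin = true  [terminal]
11. n7.off = 8  [C₀.off - 8]
12. n8.lab = true  [terminal]
13. n7.mk = 6  [C.off - 2]
14. n2.mk = 10  [C₂.mk + C₀.off - 12]
15. n9.off = 3  [terminal]
16. n10.sig = "nq"  [terminal]
17. n1.wid = "nq"  [if A.pre then g.sig else "k"]
18. n0.live = 29  [S.wid + 5]
19. n0.acc = false  [not S.pre]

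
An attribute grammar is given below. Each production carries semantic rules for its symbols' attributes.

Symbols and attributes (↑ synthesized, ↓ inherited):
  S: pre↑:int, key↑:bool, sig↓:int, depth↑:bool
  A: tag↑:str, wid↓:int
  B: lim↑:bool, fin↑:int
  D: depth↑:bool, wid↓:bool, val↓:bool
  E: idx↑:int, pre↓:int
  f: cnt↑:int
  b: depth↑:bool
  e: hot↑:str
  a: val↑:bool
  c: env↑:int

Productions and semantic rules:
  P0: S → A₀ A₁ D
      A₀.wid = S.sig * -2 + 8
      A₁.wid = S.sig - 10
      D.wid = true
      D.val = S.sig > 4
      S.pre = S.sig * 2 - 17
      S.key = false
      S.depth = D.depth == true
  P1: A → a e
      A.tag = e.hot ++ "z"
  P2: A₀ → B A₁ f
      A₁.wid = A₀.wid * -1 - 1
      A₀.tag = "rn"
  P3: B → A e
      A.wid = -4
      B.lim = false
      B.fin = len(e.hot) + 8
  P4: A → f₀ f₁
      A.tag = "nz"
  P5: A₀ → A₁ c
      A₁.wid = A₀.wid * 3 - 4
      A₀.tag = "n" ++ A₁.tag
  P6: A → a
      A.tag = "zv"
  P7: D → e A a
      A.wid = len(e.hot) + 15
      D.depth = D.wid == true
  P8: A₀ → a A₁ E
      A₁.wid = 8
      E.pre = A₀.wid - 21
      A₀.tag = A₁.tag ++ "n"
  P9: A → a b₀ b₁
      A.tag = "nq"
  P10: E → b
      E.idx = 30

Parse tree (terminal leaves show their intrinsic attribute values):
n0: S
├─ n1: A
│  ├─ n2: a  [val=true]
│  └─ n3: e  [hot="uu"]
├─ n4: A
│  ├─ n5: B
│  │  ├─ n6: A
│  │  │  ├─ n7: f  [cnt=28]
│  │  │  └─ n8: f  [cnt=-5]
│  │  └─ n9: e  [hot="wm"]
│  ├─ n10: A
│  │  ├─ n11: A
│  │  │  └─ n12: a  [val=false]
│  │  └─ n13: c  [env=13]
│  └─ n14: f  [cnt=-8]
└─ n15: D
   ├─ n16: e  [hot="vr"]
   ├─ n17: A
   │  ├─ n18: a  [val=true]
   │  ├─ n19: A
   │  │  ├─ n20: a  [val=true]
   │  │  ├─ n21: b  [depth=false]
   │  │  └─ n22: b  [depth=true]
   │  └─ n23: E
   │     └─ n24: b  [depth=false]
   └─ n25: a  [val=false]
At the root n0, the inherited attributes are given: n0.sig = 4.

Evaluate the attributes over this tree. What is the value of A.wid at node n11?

11

1. n0.sig = 4  [given at root]
2. n1.wid = 0  [S.sig * -2 + 8]
3. n2.val = true  [terminal]
4. n3.hot = "uu"  [terminal]
5. n1.tag = "uuz"  [e.hot ++ "z"]
6. n4.wid = -6  [S.sig - 10]
7. n6.wid = -4  [-4]
8. n7.cnt = 28  [terminal]
9. n8.cnt = -5  [terminal]
10. n6.tag = "nz"  ["nz"]
11. n9.hot = "wm"  [terminal]
12. n5.lim = false  [false]
13. n5.fin = 10  [len(e.hot) + 8]
14. n10.wid = 5  [A₀.wid * -1 - 1]
15. n11.wid = 11  [A₀.wid * 3 - 4]
16. n12.val = false  [terminal]
17. n11.tag = "zv"  ["zv"]
18. n13.env = 13  [terminal]
19. n10.tag = "nzv"  ["n" ++ A₁.tag]
20. n14.cnt = -8  [terminal]
21. n4.tag = "rn"  ["rn"]
22. n15.wid = true  [true]
23. n15.val = false  [S.sig > 4]
24. n16.hot = "vr"  [terminal]
25. n17.wid = 17  [len(e.hot) + 15]
26. n18.val = true  [terminal]
27. n19.wid = 8  [8]
28. n20.val = true  [terminal]
29. n21.depth = false  [terminal]
30. n22.depth = true  [terminal]
31. n19.tag = "nq"  ["nq"]
32. n23.pre = -4  [A₀.wid - 21]
33. n24.depth = false  [terminal]
34. n23.idx = 30  [30]
35. n17.tag = "nqn"  [A₁.tag ++ "n"]
36. n25.val = false  [terminal]
37. n15.depth = true  [D.wid == true]
38. n0.pre = -9  [S.sig * 2 - 17]
39. n0.key = false  [false]
40. n0.depth = true  [D.depth == true]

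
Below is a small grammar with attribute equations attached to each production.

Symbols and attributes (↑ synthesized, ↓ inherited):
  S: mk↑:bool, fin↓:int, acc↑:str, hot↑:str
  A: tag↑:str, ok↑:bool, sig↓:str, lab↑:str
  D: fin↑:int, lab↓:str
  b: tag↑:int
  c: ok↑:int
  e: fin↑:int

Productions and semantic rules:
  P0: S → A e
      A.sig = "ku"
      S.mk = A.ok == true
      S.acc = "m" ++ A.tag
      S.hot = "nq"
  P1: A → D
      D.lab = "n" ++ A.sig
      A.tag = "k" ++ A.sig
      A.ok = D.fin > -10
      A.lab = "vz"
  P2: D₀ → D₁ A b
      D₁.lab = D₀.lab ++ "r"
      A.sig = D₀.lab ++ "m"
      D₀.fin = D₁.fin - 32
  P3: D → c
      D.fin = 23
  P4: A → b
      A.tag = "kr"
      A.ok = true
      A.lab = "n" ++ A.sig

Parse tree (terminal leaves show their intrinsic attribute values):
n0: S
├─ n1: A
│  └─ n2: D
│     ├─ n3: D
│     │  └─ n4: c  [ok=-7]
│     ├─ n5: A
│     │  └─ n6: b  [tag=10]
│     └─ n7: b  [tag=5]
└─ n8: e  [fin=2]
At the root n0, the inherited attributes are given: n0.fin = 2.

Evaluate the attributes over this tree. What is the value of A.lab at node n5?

"nnkum"

1. n0.fin = 2  [given at root]
2. n1.sig = "ku"  ["ku"]
3. n2.lab = "nku"  ["n" ++ A.sig]
4. n3.lab = "nkur"  [D₀.lab ++ "r"]
5. n4.ok = -7  [terminal]
6. n3.fin = 23  [23]
7. n5.sig = "nkum"  [D₀.lab ++ "m"]
8. n6.tag = 10  [terminal]
9. n5.tag = "kr"  ["kr"]
10. n5.ok = true  [true]
11. n5.lab = "nnkum"  ["n" ++ A.sig]
12. n7.tag = 5  [terminal]
13. n2.fin = -9  [D₁.fin - 32]
14. n1.tag = "kku"  ["k" ++ A.sig]
15. n1.ok = true  [D.fin > -10]
16. n1.lab = "vz"  ["vz"]
17. n8.fin = 2  [terminal]
18. n0.mk = true  [A.ok == true]
19. n0.acc = "mkku"  ["m" ++ A.tag]
20. n0.hot = "nq"  ["nq"]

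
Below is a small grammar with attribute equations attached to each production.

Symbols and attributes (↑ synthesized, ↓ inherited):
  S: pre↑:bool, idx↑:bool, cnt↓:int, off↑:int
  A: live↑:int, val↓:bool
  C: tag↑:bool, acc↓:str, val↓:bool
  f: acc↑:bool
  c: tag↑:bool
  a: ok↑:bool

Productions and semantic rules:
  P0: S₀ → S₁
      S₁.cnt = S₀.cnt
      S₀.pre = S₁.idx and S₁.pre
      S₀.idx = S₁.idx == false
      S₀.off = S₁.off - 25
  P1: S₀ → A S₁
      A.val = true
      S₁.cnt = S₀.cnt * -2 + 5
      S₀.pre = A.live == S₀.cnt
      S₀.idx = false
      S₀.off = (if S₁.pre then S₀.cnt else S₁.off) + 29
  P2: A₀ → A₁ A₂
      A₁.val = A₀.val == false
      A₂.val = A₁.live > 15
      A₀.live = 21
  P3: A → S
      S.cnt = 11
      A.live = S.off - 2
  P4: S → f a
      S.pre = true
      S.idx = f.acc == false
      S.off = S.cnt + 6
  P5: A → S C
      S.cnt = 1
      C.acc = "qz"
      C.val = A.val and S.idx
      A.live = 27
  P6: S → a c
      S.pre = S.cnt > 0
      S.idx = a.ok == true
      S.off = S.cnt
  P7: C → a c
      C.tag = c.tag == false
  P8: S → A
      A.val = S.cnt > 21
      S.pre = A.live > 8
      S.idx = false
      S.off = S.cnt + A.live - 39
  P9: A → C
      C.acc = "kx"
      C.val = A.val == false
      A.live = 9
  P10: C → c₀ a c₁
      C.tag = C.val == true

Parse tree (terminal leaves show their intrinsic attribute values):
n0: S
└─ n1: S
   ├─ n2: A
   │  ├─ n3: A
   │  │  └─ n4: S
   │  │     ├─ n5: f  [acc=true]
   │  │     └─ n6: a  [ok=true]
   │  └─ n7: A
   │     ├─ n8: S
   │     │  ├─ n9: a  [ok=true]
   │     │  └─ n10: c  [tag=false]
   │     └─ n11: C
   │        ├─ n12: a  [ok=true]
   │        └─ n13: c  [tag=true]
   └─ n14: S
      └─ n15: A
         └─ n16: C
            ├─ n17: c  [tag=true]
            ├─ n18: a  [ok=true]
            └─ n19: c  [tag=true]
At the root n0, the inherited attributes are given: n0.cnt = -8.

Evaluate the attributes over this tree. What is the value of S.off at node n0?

1. n0.cnt = -8  [given at root]
2. n1.cnt = -8  [S₀.cnt]
3. n2.val = true  [true]
4. n3.val = false  [A₀.val == false]
5. n4.cnt = 11  [11]
6. n5.acc = true  [terminal]
7. n6.ok = true  [terminal]
8. n4.pre = true  [true]
9. n4.idx = false  [f.acc == false]
10. n4.off = 17  [S.cnt + 6]
11. n3.live = 15  [S.off - 2]
12. n7.val = false  [A₁.live > 15]
13. n8.cnt = 1  [1]
14. n9.ok = true  [terminal]
15. n10.tag = false  [terminal]
16. n8.pre = true  [S.cnt > 0]
17. n8.idx = true  [a.ok == true]
18. n8.off = 1  [S.cnt]
19. n11.acc = "qz"  ["qz"]
20. n11.val = false  [A.val and S.idx]
21. n12.ok = true  [terminal]
22. n13.tag = true  [terminal]
23. n11.tag = false  [c.tag == false]
24. n7.live = 27  [27]
25. n2.live = 21  [21]
26. n14.cnt = 21  [S₀.cnt * -2 + 5]
27. n15.val = false  [S.cnt > 21]
28. n16.acc = "kx"  ["kx"]
29. n16.val = true  [A.val == false]
30. n17.tag = true  [terminal]
31. n18.ok = true  [terminal]
32. n19.tag = true  [terminal]
33. n16.tag = true  [C.val == true]
34. n15.live = 9  [9]
35. n14.pre = true  [A.live > 8]
36. n14.idx = false  [false]
37. n14.off = -9  [S.cnt + A.live - 39]
38. n1.pre = false  [A.live == S₀.cnt]
39. n1.idx = false  [false]
40. n1.off = 21  [(if S₁.pre then S₀.cnt else S₁.off) + 29]
41. n0.pre = false  [S₁.idx and S₁.pre]
42. n0.idx = true  [S₁.idx == false]
43. n0.off = -4  [S₁.off - 25]

-4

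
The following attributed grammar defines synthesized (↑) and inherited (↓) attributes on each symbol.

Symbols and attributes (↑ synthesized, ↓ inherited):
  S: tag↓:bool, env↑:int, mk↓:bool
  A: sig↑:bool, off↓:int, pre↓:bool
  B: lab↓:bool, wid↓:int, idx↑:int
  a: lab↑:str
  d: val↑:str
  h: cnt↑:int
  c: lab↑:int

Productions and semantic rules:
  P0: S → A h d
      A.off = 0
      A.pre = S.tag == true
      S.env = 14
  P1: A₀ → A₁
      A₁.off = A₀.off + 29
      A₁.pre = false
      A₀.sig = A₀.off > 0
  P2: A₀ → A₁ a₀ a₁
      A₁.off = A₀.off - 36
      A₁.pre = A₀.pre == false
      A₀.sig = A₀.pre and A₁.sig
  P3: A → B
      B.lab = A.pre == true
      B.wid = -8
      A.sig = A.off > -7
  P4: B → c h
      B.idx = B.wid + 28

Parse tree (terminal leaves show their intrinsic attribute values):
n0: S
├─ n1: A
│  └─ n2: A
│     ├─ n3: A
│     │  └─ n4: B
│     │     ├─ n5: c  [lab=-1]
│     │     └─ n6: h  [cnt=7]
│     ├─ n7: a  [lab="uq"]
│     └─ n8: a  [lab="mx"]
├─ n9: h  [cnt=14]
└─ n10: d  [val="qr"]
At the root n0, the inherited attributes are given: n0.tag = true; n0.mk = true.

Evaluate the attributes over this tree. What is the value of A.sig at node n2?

1. n0.tag = true  [given at root]
2. n0.mk = true  [given at root]
3. n1.off = 0  [0]
4. n1.pre = true  [S.tag == true]
5. n2.off = 29  [A₀.off + 29]
6. n2.pre = false  [false]
7. n3.off = -7  [A₀.off - 36]
8. n3.pre = true  [A₀.pre == false]
9. n4.lab = true  [A.pre == true]
10. n4.wid = -8  [-8]
11. n5.lab = -1  [terminal]
12. n6.cnt = 7  [terminal]
13. n4.idx = 20  [B.wid + 28]
14. n3.sig = false  [A.off > -7]
15. n7.lab = "uq"  [terminal]
16. n8.lab = "mx"  [terminal]
17. n2.sig = false  [A₀.pre and A₁.sig]
18. n1.sig = false  [A₀.off > 0]
19. n9.cnt = 14  [terminal]
20. n10.val = "qr"  [terminal]
21. n0.env = 14  [14]

false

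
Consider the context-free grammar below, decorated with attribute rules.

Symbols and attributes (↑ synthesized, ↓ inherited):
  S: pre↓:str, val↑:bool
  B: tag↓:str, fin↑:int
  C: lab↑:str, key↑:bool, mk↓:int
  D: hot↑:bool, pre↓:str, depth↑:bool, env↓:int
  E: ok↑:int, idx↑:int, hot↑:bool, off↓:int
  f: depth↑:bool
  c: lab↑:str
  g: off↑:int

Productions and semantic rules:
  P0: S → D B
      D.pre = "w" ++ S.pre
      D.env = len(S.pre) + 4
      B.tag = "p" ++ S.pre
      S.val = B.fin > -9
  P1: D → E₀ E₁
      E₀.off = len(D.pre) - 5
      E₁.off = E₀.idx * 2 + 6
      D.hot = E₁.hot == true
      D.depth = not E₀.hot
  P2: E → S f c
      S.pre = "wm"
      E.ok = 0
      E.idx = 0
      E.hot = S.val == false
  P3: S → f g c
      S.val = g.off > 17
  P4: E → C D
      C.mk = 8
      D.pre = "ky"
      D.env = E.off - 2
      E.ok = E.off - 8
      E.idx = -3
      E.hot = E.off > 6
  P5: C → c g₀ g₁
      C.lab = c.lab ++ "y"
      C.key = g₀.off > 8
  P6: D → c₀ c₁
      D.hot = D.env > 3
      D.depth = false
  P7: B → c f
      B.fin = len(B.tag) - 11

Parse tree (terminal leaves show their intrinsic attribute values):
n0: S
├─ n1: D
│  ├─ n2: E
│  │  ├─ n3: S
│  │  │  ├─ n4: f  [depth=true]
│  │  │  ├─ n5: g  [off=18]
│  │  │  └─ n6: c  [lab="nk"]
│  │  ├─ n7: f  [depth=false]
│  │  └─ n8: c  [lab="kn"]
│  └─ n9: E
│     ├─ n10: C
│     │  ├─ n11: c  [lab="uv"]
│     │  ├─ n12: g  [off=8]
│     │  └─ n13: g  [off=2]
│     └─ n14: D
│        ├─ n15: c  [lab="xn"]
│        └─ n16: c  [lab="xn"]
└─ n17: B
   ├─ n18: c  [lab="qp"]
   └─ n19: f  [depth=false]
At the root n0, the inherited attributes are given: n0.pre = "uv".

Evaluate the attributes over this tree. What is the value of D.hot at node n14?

1. n0.pre = "uv"  [given at root]
2. n1.pre = "wuv"  ["w" ++ S.pre]
3. n1.env = 6  [len(S.pre) + 4]
4. n2.off = -2  [len(D.pre) - 5]
5. n3.pre = "wm"  ["wm"]
6. n4.depth = true  [terminal]
7. n5.off = 18  [terminal]
8. n6.lab = "nk"  [terminal]
9. n3.val = true  [g.off > 17]
10. n7.depth = false  [terminal]
11. n8.lab = "kn"  [terminal]
12. n2.ok = 0  [0]
13. n2.idx = 0  [0]
14. n2.hot = false  [S.val == false]
15. n9.off = 6  [E₀.idx * 2 + 6]
16. n10.mk = 8  [8]
17. n11.lab = "uv"  [terminal]
18. n12.off = 8  [terminal]
19. n13.off = 2  [terminal]
20. n10.lab = "uvy"  [c.lab ++ "y"]
21. n10.key = false  [g₀.off > 8]
22. n14.pre = "ky"  ["ky"]
23. n14.env = 4  [E.off - 2]
24. n15.lab = "xn"  [terminal]
25. n16.lab = "xn"  [terminal]
26. n14.hot = true  [D.env > 3]
27. n14.depth = false  [false]
28. n9.ok = -2  [E.off - 8]
29. n9.idx = -3  [-3]
30. n9.hot = false  [E.off > 6]
31. n1.hot = false  [E₁.hot == true]
32. n1.depth = true  [not E₀.hot]
33. n17.tag = "puv"  ["p" ++ S.pre]
34. n18.lab = "qp"  [terminal]
35. n19.depth = false  [terminal]
36. n17.fin = -8  [len(B.tag) - 11]
37. n0.val = true  [B.fin > -9]

true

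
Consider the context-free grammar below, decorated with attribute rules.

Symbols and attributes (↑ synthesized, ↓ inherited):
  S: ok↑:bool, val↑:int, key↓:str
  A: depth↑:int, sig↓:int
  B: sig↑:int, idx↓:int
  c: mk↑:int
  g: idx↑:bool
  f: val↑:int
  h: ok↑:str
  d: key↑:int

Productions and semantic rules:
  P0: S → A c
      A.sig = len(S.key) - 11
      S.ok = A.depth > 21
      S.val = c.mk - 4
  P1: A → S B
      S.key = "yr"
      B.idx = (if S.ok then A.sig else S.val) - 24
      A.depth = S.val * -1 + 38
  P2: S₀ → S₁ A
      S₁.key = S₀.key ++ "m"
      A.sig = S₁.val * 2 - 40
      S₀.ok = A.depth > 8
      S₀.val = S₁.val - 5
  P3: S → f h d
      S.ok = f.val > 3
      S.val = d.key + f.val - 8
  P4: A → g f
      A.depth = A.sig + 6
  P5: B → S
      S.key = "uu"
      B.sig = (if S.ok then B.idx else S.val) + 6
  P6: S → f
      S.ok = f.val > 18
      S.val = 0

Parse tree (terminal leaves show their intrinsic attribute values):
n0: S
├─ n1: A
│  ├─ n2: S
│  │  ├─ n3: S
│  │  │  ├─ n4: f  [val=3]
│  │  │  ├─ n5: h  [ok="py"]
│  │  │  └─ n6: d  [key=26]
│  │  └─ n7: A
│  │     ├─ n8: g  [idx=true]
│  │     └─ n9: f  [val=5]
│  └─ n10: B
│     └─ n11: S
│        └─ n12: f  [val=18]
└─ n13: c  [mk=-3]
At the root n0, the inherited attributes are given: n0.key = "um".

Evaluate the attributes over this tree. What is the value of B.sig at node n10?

6

1. n0.key = "um"  [given at root]
2. n1.sig = -9  [len(S.key) - 11]
3. n2.key = "yr"  ["yr"]
4. n3.key = "yrm"  [S₀.key ++ "m"]
5. n4.val = 3  [terminal]
6. n5.ok = "py"  [terminal]
7. n6.key = 26  [terminal]
8. n3.ok = false  [f.val > 3]
9. n3.val = 21  [d.key + f.val - 8]
10. n7.sig = 2  [S₁.val * 2 - 40]
11. n8.idx = true  [terminal]
12. n9.val = 5  [terminal]
13. n7.depth = 8  [A.sig + 6]
14. n2.ok = false  [A.depth > 8]
15. n2.val = 16  [S₁.val - 5]
16. n10.idx = -8  [(if S.ok then A.sig else S.val) - 24]
17. n11.key = "uu"  ["uu"]
18. n12.val = 18  [terminal]
19. n11.ok = false  [f.val > 18]
20. n11.val = 0  [0]
21. n10.sig = 6  [(if S.ok then B.idx else S.val) + 6]
22. n1.depth = 22  [S.val * -1 + 38]
23. n13.mk = -3  [terminal]
24. n0.ok = true  [A.depth > 21]
25. n0.val = -7  [c.mk - 4]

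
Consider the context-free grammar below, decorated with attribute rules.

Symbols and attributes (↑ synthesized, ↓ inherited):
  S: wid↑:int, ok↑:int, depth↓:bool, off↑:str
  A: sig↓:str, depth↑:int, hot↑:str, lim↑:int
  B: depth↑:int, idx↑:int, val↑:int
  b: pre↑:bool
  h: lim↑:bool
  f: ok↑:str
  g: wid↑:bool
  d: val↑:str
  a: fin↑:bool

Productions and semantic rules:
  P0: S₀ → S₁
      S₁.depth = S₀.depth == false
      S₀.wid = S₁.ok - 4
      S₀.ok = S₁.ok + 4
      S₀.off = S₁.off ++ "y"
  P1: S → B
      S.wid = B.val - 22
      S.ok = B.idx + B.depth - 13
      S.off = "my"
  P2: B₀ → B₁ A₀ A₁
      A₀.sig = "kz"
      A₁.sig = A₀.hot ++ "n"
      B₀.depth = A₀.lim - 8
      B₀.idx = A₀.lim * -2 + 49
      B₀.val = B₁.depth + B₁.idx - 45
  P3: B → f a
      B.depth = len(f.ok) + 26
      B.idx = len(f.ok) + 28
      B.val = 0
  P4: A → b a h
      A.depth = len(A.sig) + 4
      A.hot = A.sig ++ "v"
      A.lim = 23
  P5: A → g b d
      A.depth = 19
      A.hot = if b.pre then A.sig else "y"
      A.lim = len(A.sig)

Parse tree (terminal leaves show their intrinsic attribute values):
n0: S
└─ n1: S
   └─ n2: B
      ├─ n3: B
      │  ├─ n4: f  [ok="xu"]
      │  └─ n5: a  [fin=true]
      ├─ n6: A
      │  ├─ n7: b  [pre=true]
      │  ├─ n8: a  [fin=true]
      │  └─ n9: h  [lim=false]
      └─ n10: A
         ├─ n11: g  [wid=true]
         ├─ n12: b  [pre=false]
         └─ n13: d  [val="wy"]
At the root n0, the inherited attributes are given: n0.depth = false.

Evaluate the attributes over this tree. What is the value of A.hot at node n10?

"y"

1. n0.depth = false  [given at root]
2. n1.depth = true  [S₀.depth == false]
3. n4.ok = "xu"  [terminal]
4. n5.fin = true  [terminal]
5. n3.depth = 28  [len(f.ok) + 26]
6. n3.idx = 30  [len(f.ok) + 28]
7. n3.val = 0  [0]
8. n6.sig = "kz"  ["kz"]
9. n7.pre = true  [terminal]
10. n8.fin = true  [terminal]
11. n9.lim = false  [terminal]
12. n6.depth = 6  [len(A.sig) + 4]
13. n6.hot = "kzv"  [A.sig ++ "v"]
14. n6.lim = 23  [23]
15. n10.sig = "kzvn"  [A₀.hot ++ "n"]
16. n11.wid = true  [terminal]
17. n12.pre = false  [terminal]
18. n13.val = "wy"  [terminal]
19. n10.depth = 19  [19]
20. n10.hot = "y"  [if b.pre then A.sig else "y"]
21. n10.lim = 4  [len(A.sig)]
22. n2.depth = 15  [A₀.lim - 8]
23. n2.idx = 3  [A₀.lim * -2 + 49]
24. n2.val = 13  [B₁.depth + B₁.idx - 45]
25. n1.wid = -9  [B.val - 22]
26. n1.ok = 5  [B.idx + B.depth - 13]
27. n1.off = "my"  ["my"]
28. n0.wid = 1  [S₁.ok - 4]
29. n0.ok = 9  [S₁.ok + 4]
30. n0.off = "myy"  [S₁.off ++ "y"]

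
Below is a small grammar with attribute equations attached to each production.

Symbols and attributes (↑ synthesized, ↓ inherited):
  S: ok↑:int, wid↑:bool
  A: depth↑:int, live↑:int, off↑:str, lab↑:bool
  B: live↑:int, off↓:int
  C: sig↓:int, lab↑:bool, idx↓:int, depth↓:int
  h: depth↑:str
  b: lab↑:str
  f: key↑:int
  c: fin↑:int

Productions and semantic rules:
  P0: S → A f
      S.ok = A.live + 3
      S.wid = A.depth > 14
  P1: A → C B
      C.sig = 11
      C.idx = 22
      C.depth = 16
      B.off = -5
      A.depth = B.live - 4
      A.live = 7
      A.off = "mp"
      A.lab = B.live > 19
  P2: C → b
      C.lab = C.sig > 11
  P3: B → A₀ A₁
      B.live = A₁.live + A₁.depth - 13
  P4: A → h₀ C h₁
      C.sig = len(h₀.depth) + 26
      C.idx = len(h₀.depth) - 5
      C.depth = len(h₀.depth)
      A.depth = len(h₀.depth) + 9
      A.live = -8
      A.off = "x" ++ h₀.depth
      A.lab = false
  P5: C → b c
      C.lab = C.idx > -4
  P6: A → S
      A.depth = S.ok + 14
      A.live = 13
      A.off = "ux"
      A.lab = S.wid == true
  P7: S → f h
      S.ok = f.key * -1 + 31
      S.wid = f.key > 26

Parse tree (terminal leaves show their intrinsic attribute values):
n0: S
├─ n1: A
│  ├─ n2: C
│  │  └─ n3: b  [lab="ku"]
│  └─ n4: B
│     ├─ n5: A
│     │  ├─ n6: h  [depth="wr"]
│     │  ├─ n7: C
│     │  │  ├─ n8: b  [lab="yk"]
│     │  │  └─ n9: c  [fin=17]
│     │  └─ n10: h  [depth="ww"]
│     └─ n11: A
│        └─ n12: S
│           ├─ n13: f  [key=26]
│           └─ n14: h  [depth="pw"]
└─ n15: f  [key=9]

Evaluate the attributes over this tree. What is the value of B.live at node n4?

1. n2.sig = 11  [11]
2. n2.idx = 22  [22]
3. n2.depth = 16  [16]
4. n3.lab = "ku"  [terminal]
5. n2.lab = false  [C.sig > 11]
6. n4.off = -5  [-5]
7. n6.depth = "wr"  [terminal]
8. n7.sig = 28  [len(h₀.depth) + 26]
9. n7.idx = -3  [len(h₀.depth) - 5]
10. n7.depth = 2  [len(h₀.depth)]
11. n8.lab = "yk"  [terminal]
12. n9.fin = 17  [terminal]
13. n7.lab = true  [C.idx > -4]
14. n10.depth = "ww"  [terminal]
15. n5.depth = 11  [len(h₀.depth) + 9]
16. n5.live = -8  [-8]
17. n5.off = "xwr"  ["x" ++ h₀.depth]
18. n5.lab = false  [false]
19. n13.key = 26  [terminal]
20. n14.depth = "pw"  [terminal]
21. n12.ok = 5  [f.key * -1 + 31]
22. n12.wid = false  [f.key > 26]
23. n11.depth = 19  [S.ok + 14]
24. n11.live = 13  [13]
25. n11.off = "ux"  ["ux"]
26. n11.lab = false  [S.wid == true]
27. n4.live = 19  [A₁.live + A₁.depth - 13]
28. n1.depth = 15  [B.live - 4]
29. n1.live = 7  [7]
30. n1.off = "mp"  ["mp"]
31. n1.lab = false  [B.live > 19]
32. n15.key = 9  [terminal]
33. n0.ok = 10  [A.live + 3]
34. n0.wid = true  [A.depth > 14]

19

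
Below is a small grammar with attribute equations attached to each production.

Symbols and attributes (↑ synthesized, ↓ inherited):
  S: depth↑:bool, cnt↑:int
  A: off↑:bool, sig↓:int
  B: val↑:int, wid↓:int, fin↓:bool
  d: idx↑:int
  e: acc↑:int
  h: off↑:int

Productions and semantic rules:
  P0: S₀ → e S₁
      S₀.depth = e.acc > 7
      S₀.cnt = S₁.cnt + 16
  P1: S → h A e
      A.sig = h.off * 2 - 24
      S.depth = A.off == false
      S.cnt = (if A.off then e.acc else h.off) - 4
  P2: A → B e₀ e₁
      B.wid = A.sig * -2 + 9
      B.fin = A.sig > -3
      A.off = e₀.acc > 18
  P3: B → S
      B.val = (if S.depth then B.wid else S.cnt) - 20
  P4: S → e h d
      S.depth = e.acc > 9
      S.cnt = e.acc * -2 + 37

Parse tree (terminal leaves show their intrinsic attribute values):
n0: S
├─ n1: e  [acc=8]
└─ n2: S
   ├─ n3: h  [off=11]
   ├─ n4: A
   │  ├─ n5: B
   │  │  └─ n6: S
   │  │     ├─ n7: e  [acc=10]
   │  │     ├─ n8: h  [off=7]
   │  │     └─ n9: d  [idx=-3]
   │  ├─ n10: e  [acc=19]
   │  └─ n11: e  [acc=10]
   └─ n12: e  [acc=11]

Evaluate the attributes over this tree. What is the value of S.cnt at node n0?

1. n1.acc = 8  [terminal]
2. n3.off = 11  [terminal]
3. n4.sig = -2  [h.off * 2 - 24]
4. n5.wid = 13  [A.sig * -2 + 9]
5. n5.fin = true  [A.sig > -3]
6. n7.acc = 10  [terminal]
7. n8.off = 7  [terminal]
8. n9.idx = -3  [terminal]
9. n6.depth = true  [e.acc > 9]
10. n6.cnt = 17  [e.acc * -2 + 37]
11. n5.val = -7  [(if S.depth then B.wid else S.cnt) - 20]
12. n10.acc = 19  [terminal]
13. n11.acc = 10  [terminal]
14. n4.off = true  [e₀.acc > 18]
15. n12.acc = 11  [terminal]
16. n2.depth = false  [A.off == false]
17. n2.cnt = 7  [(if A.off then e.acc else h.off) - 4]
18. n0.depth = true  [e.acc > 7]
19. n0.cnt = 23  [S₁.cnt + 16]

23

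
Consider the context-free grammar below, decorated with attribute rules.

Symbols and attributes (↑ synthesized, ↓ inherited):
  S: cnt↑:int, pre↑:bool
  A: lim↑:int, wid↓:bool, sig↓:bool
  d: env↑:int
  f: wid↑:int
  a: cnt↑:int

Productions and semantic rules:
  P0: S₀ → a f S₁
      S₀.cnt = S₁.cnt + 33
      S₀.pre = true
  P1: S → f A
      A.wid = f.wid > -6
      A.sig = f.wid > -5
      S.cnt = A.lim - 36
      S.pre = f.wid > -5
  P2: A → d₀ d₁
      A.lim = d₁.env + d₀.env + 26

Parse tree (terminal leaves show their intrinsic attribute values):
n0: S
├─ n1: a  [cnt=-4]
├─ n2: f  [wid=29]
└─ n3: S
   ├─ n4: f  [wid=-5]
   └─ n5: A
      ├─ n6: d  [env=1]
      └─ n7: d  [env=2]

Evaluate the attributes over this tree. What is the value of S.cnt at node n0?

1. n1.cnt = -4  [terminal]
2. n2.wid = 29  [terminal]
3. n4.wid = -5  [terminal]
4. n5.wid = true  [f.wid > -6]
5. n5.sig = false  [f.wid > -5]
6. n6.env = 1  [terminal]
7. n7.env = 2  [terminal]
8. n5.lim = 29  [d₁.env + d₀.env + 26]
9. n3.cnt = -7  [A.lim - 36]
10. n3.pre = false  [f.wid > -5]
11. n0.cnt = 26  [S₁.cnt + 33]
12. n0.pre = true  [true]

26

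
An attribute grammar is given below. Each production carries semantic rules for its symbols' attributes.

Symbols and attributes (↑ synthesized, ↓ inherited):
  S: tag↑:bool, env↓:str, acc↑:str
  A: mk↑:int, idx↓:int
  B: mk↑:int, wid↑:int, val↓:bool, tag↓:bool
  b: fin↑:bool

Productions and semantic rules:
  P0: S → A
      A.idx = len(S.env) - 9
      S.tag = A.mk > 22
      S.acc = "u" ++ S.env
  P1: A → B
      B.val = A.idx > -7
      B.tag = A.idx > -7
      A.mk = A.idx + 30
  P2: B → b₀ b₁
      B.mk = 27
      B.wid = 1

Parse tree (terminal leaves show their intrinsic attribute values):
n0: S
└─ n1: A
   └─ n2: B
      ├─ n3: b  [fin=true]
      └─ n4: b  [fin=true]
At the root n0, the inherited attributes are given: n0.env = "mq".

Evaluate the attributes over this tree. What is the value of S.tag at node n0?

1. n0.env = "mq"  [given at root]
2. n1.idx = -7  [len(S.env) - 9]
3. n2.val = false  [A.idx > -7]
4. n2.tag = false  [A.idx > -7]
5. n3.fin = true  [terminal]
6. n4.fin = true  [terminal]
7. n2.mk = 27  [27]
8. n2.wid = 1  [1]
9. n1.mk = 23  [A.idx + 30]
10. n0.tag = true  [A.mk > 22]
11. n0.acc = "umq"  ["u" ++ S.env]

true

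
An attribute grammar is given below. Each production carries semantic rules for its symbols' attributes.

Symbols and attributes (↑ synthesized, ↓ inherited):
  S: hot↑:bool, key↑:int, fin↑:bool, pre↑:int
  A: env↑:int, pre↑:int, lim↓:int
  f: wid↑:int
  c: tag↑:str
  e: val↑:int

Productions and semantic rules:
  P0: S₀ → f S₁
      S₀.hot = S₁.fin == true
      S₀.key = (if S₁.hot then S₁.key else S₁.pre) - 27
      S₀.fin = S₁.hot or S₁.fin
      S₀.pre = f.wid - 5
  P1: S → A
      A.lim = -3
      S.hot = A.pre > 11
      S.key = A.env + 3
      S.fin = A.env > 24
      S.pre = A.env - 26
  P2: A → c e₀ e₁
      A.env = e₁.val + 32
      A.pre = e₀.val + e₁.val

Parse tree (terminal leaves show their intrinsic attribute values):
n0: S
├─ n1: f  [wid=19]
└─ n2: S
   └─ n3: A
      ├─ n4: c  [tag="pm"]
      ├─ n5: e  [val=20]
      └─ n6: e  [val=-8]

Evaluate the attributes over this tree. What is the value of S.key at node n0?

0

1. n1.wid = 19  [terminal]
2. n3.lim = -3  [-3]
3. n4.tag = "pm"  [terminal]
4. n5.val = 20  [terminal]
5. n6.val = -8  [terminal]
6. n3.env = 24  [e₁.val + 32]
7. n3.pre = 12  [e₀.val + e₁.val]
8. n2.hot = true  [A.pre > 11]
9. n2.key = 27  [A.env + 3]
10. n2.fin = false  [A.env > 24]
11. n2.pre = -2  [A.env - 26]
12. n0.hot = false  [S₁.fin == true]
13. n0.key = 0  [(if S₁.hot then S₁.key else S₁.pre) - 27]
14. n0.fin = true  [S₁.hot or S₁.fin]
15. n0.pre = 14  [f.wid - 5]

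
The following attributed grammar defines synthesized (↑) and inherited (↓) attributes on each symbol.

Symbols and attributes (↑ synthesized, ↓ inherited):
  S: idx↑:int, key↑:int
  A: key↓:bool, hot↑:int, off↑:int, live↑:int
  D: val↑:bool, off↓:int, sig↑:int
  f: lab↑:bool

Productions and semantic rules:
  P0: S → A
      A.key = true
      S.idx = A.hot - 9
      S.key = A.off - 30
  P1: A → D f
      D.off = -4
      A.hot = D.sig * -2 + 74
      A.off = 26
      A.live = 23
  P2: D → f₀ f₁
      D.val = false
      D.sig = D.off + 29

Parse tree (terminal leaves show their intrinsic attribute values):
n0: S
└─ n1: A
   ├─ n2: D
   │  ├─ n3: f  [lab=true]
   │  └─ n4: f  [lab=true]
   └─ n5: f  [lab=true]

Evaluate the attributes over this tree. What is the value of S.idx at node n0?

15

1. n1.key = true  [true]
2. n2.off = -4  [-4]
3. n3.lab = true  [terminal]
4. n4.lab = true  [terminal]
5. n2.val = false  [false]
6. n2.sig = 25  [D.off + 29]
7. n5.lab = true  [terminal]
8. n1.hot = 24  [D.sig * -2 + 74]
9. n1.off = 26  [26]
10. n1.live = 23  [23]
11. n0.idx = 15  [A.hot - 9]
12. n0.key = -4  [A.off - 30]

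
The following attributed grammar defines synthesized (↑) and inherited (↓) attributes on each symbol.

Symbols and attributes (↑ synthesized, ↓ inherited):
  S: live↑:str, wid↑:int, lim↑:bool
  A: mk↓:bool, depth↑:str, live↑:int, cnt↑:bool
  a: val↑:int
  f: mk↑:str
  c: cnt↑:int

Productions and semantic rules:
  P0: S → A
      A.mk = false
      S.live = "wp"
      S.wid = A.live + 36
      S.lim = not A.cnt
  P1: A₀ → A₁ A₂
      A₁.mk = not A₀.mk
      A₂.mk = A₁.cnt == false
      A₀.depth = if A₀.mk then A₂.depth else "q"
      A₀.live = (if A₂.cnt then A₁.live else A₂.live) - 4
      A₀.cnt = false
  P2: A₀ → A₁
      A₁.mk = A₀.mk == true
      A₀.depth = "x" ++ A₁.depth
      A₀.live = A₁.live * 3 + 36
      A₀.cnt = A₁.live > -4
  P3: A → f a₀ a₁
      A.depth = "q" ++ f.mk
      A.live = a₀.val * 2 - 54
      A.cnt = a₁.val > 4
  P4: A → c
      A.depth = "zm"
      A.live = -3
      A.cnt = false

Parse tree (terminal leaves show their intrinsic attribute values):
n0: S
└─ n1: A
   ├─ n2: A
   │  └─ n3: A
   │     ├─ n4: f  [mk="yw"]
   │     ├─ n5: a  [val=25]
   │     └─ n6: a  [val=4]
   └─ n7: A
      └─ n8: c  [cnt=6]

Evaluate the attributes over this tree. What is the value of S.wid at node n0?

1. n1.mk = false  [false]
2. n2.mk = true  [not A₀.mk]
3. n3.mk = true  [A₀.mk == true]
4. n4.mk = "yw"  [terminal]
5. n5.val = 25  [terminal]
6. n6.val = 4  [terminal]
7. n3.depth = "qyw"  ["q" ++ f.mk]
8. n3.live = -4  [a₀.val * 2 - 54]
9. n3.cnt = false  [a₁.val > 4]
10. n2.depth = "xqyw"  ["x" ++ A₁.depth]
11. n2.live = 24  [A₁.live * 3 + 36]
12. n2.cnt = false  [A₁.live > -4]
13. n7.mk = true  [A₁.cnt == false]
14. n8.cnt = 6  [terminal]
15. n7.depth = "zm"  ["zm"]
16. n7.live = -3  [-3]
17. n7.cnt = false  [false]
18. n1.depth = "q"  [if A₀.mk then A₂.depth else "q"]
19. n1.live = -7  [(if A₂.cnt then A₁.live else A₂.live) - 4]
20. n1.cnt = false  [false]
21. n0.live = "wp"  ["wp"]
22. n0.wid = 29  [A.live + 36]
23. n0.lim = true  [not A.cnt]

29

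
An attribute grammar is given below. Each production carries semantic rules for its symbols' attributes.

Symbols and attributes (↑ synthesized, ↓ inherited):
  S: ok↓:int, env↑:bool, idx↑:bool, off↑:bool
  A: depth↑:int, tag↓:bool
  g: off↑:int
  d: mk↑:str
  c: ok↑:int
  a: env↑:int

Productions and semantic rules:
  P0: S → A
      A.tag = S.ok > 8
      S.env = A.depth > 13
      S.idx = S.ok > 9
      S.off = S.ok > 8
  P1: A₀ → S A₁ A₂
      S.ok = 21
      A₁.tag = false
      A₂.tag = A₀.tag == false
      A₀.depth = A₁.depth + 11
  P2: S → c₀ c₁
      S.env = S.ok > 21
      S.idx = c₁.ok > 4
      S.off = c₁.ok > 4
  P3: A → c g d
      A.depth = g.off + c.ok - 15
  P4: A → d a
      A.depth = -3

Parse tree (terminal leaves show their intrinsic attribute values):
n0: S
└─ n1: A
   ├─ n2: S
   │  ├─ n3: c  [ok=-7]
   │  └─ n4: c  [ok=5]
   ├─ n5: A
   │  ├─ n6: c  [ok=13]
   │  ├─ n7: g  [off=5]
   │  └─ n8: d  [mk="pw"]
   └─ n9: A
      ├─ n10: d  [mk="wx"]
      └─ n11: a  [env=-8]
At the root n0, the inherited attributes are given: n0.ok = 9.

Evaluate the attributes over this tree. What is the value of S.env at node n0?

1. n0.ok = 9  [given at root]
2. n1.tag = true  [S.ok > 8]
3. n2.ok = 21  [21]
4. n3.ok = -7  [terminal]
5. n4.ok = 5  [terminal]
6. n2.env = false  [S.ok > 21]
7. n2.idx = true  [c₁.ok > 4]
8. n2.off = true  [c₁.ok > 4]
9. n5.tag = false  [false]
10. n6.ok = 13  [terminal]
11. n7.off = 5  [terminal]
12. n8.mk = "pw"  [terminal]
13. n5.depth = 3  [g.off + c.ok - 15]
14. n9.tag = false  [A₀.tag == false]
15. n10.mk = "wx"  [terminal]
16. n11.env = -8  [terminal]
17. n9.depth = -3  [-3]
18. n1.depth = 14  [A₁.depth + 11]
19. n0.env = true  [A.depth > 13]
20. n0.idx = false  [S.ok > 9]
21. n0.off = true  [S.ok > 8]

true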